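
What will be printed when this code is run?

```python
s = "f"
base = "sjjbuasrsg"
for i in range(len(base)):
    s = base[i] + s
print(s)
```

gsrsaubjjsf

i=0: prepend 's' → 'sf'
i=1: prepend 'j' → 'jsf'
i=2: prepend 'j' → 'jjsf'
i=3: prepend 'b' → 'bjjsf'
i=4: prepend 'u' → 'ubjjsf'
i=5: prepend 'a' → 'aubjjsf'
i=6: prepend 's' → 'saubjjsf'
i=7: prepend 'r' → 'rsaubjjsf'
i=8: prepend 's' → 'srsaubjjsf'
i=9: prepend 'g' → 'gsrsaubjjsf'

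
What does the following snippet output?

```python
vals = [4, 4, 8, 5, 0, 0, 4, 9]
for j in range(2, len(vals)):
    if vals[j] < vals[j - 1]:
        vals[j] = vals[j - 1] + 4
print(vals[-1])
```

j=2: 8>=4, unchanged → [4, 4, 8, 5, 0, 0, 4, 9]
j=3: 5<8, vals[3] = 8+4 = 12 → [4, 4, 8, 12, 0, 0, 4, 9]
j=4: 0<12, vals[4] = 12+4 = 16 → [4, 4, 8, 12, 16, 0, 4, 9]
j=5: 0<16, vals[5] = 16+4 = 20 → [4, 4, 8, 12, 16, 20, 4, 9]
j=6: 4<20, vals[6] = 20+4 = 24 → [4, 4, 8, 12, 16, 20, 24, 9]
j=7: 9<24, vals[7] = 24+4 = 28 → [4, 4, 8, 12, 16, 20, 24, 28]

28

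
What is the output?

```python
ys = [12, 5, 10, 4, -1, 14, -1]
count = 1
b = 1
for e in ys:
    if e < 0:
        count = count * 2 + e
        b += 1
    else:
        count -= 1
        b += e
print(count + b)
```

e=12: not <0, count = 1-1 = 0; b=13
e=5: not <0, count = 0-1 = -1; b=18
e=10: not <0, count = (-1)-1 = -2; b=28
e=4: not <0, count = (-2)-1 = -3; b=32
e=-1: <0, count = (-3)*2+(-1) = -7; b=33
e=14: not <0, count = (-7)-1 = -8; b=47
e=-1: <0, count = (-8)*2+(-1) = -17; b=48
count+b = (-17)+48 = 31

31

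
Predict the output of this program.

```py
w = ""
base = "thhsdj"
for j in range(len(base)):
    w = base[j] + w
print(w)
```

j=0: prepend 't' → 't'
j=1: prepend 'h' → 'ht'
j=2: prepend 'h' → 'hht'
j=3: prepend 's' → 'shht'
j=4: prepend 'd' → 'dshht'
j=5: prepend 'j' → 'jdshht'

jdshht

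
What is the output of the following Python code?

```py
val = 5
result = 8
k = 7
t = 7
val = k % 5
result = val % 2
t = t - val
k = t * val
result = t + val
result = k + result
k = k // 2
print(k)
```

5

val = 7%5 = 2
result = 2%2 = 0
t = 7-2 = 5
k = 5*2 = 10
result = 5+2 = 7
result = 10+7 = 17
k = 10//2 = 5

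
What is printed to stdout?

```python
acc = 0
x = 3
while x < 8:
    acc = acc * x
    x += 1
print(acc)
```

x=3: acc = 0*3 = 0
x=4: acc = 0*4 = 0
x=5: acc = 0*5 = 0
x=6: acc = 0*6 = 0
x=7: acc = 0*7 = 0

0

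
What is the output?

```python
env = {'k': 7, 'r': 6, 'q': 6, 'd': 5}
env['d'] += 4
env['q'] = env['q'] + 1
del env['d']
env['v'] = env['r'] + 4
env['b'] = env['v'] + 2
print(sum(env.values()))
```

env['d'] = 5+4 = 9 → {'k': 7, 'r': 6, 'q': 6, 'd': 9}
env['q'] = env['q']+1 = 7 → {'k': 7, 'r': 6, 'q': 7, 'd': 9}
del 'd' → {'k': 7, 'r': 6, 'q': 7}
env['v'] = env['r']+4 = 10 → {'k': 7, 'r': 6, 'q': 7, 'v': 10}
env['b'] = env['v']+2 = 12 → {'k': 7, 'r': 6, 'q': 7, 'v': 10, 'b': 12}
sum of values = 42

42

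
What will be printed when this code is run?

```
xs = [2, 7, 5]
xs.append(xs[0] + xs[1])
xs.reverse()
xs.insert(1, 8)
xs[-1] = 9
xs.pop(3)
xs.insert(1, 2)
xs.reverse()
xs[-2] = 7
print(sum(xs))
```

38

append xs[0]+xs[1] = 2+7 = 9 → [2, 7, 5, 9]
reverse → [9, 5, 7, 2]
insert 8 at 1 → [9, 8, 5, 7, 2]
xs[-1] = 9 → [9, 8, 5, 7, 9]
pop(3) removes 7 → [9, 8, 5, 9]
insert 2 at 1 → [9, 2, 8, 5, 9]
reverse → [9, 5, 8, 2, 9]
xs[-2] = 7 → [9, 5, 8, 7, 9]
sum = 38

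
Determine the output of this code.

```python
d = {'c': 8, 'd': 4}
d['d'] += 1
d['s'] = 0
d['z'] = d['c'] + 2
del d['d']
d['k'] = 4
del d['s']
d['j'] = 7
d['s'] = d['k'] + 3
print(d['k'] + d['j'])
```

d['d'] = 4+1 = 5 → {'c': 8, 'd': 5}
d['s'] = 0 → {'c': 8, 'd': 5, 's': 0}
d['z'] = d['c']+2 = 10 → {'c': 8, 'd': 5, 's': 0, 'z': 10}
del 'd' → {'c': 8, 's': 0, 'z': 10}
d['k'] = 4 → {'c': 8, 's': 0, 'z': 10, 'k': 4}
del 's' → {'c': 8, 'z': 10, 'k': 4}
d['j'] = 7 → {'c': 8, 'z': 10, 'k': 4, 'j': 7}
d['s'] = d['k']+3 = 7 → {'c': 8, 'z': 10, 'k': 4, 'j': 7, 's': 7}
d['k']+d['j'] = 4+7 = 11

11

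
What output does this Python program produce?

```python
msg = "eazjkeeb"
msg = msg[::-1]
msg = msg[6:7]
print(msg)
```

a

reverse → 'beekjzae'
slice [6:7] → 'a'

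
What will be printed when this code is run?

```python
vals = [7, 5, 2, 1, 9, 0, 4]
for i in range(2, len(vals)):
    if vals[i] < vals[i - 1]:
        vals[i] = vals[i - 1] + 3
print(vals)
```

i=2: 2<5, vals[2] = 5+3 = 8 → [7, 5, 8, 1, 9, 0, 4]
i=3: 1<8, vals[3] = 8+3 = 11 → [7, 5, 8, 11, 9, 0, 4]
i=4: 9<11, vals[4] = 11+3 = 14 → [7, 5, 8, 11, 14, 0, 4]
i=5: 0<14, vals[5] = 14+3 = 17 → [7, 5, 8, 11, 14, 17, 4]
i=6: 4<17, vals[6] = 17+3 = 20 → [7, 5, 8, 11, 14, 17, 20]

[7, 5, 8, 11, 14, 17, 20]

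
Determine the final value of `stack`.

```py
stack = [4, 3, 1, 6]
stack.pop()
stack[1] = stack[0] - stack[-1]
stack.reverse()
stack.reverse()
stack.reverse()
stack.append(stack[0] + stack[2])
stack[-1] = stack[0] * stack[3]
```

pop() removes 6 → [4, 3, 1]
stack[1] = stack[0]-stack[-1] = 4-1 = 3 → [4, 3, 1]
reverse → [1, 3, 4]
reverse → [4, 3, 1]
reverse → [1, 3, 4]
append stack[0]+stack[2] = 1+4 = 5 → [1, 3, 4, 5]
stack[-1] = stack[0]*stack[3] = 1*5 = 5 → [1, 3, 4, 5]

[1, 3, 4, 5]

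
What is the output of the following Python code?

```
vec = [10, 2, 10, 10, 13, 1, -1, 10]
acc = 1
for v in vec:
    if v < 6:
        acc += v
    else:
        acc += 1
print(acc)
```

8

v=10: not <6, acc = 1+1 = 2
v=2: <6, acc = 2+2 = 4
v=10: not <6, acc = 4+1 = 5
v=10: not <6, acc = 5+1 = 6
v=13: not <6, acc = 6+1 = 7
v=1: <6, acc = 7+1 = 8
v=-1: <6, acc = 8+(-1) = 7
v=10: not <6, acc = 7+1 = 8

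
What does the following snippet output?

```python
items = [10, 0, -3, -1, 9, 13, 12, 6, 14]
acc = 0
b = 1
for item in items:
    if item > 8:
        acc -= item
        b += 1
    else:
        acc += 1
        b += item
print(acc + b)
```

item=10: >8, acc = 0-10 = -10; b=2
item=0: not >8, acc = (-10)+1 = -9; b=2
item=-3: not >8, acc = (-9)+1 = -8; b=-1
item=-1: not >8, acc = (-8)+1 = -7; b=-2
item=9: >8, acc = (-7)-9 = -16; b=-1
item=13: >8, acc = (-16)-13 = -29; b=0
item=12: >8, acc = (-29)-12 = -41; b=1
item=6: not >8, acc = (-41)+1 = -40; b=7
item=14: >8, acc = (-40)-14 = -54; b=8
acc+b = (-54)+8 = -46

-46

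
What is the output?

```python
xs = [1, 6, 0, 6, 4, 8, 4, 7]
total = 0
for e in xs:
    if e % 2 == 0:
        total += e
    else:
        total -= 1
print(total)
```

e=1: not even, total = 0-1 = -1
e=6: even, total = (-1)+6 = 5
e=0: even, total = 5+0 = 5
e=6: even, total = 5+6 = 11
e=4: even, total = 11+4 = 15
e=8: even, total = 15+8 = 23
e=4: even, total = 23+4 = 27
e=7: not even, total = 27-1 = 26

26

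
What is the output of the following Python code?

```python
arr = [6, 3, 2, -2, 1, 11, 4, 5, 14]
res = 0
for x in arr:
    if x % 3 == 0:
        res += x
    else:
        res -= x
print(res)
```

x=6: %3==0, res = 0+6 = 6
x=3: %3==0, res = 6+3 = 9
x=2: not %3==0, res = 9-2 = 7
x=-2: not %3==0, res = 7-(-2) = 9
x=1: not %3==0, res = 9-1 = 8
x=11: not %3==0, res = 8-11 = -3
x=4: not %3==0, res = (-3)-4 = -7
x=5: not %3==0, res = (-7)-5 = -12
x=14: not %3==0, res = (-12)-14 = -26

-26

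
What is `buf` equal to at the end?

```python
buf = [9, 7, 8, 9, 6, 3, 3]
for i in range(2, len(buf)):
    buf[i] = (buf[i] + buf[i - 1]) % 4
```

i=2: buf[2] = (8+7)%4 = 3 → [9, 7, 3, 9, 6, 3, 3]
i=3: buf[3] = (9+3)%4 = 0 → [9, 7, 3, 0, 6, 3, 3]
i=4: buf[4] = (6+0)%4 = 2 → [9, 7, 3, 0, 2, 3, 3]
i=5: buf[5] = (3+2)%4 = 1 → [9, 7, 3, 0, 2, 1, 3]
i=6: buf[6] = (3+1)%4 = 0 → [9, 7, 3, 0, 2, 1, 0]

[9, 7, 3, 0, 2, 1, 0]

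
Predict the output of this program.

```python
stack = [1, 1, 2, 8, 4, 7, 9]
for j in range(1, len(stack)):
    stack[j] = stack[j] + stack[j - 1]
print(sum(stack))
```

j=1: stack[1] = 1+1 = 2 → [1, 2, 2, 8, 4, 7, 9]
j=2: stack[2] = 2+2 = 4 → [1, 2, 4, 8, 4, 7, 9]
j=3: stack[3] = 8+4 = 12 → [1, 2, 4, 12, 4, 7, 9]
j=4: stack[4] = 4+12 = 16 → [1, 2, 4, 12, 16, 7, 9]
j=5: stack[5] = 7+16 = 23 → [1, 2, 4, 12, 16, 23, 9]
j=6: stack[6] = 9+23 = 32 → [1, 2, 4, 12, 16, 23, 32]
sum = 90

90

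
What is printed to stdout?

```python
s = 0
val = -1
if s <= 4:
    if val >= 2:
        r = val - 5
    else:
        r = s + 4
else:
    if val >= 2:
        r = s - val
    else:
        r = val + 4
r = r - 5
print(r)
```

s=0, val=-1
s <= 4 is True; val >= 2 is False
→ r = s + 4 = 4
r = 4-5 = -1

-1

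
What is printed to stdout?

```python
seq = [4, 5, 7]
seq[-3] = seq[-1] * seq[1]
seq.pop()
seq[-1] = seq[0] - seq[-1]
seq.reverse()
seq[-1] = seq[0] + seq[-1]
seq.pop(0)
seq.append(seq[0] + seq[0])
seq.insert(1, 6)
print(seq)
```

[65, 6, 130]

seq[-3] = seq[-1]*seq[1] = 7*5 = 35 → [35, 5, 7]
pop() removes 7 → [35, 5]
seq[-1] = seq[0]-seq[-1] = 35-5 = 30 → [35, 30]
reverse → [30, 35]
seq[-1] = seq[0]+seq[-1] = 30+35 = 65 → [30, 65]
pop(0) removes 30 → [65]
append seq[0]+seq[0] = 65+65 = 130 → [65, 130]
insert 6 at 1 → [65, 6, 130]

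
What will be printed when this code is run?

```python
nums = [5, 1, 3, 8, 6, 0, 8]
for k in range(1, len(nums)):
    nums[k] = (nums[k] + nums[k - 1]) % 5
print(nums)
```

[5, 1, 4, 2, 3, 3, 1]

k=1: nums[1] = (1+5)%5 = 1 → [5, 1, 3, 8, 6, 0, 8]
k=2: nums[2] = (3+1)%5 = 4 → [5, 1, 4, 8, 6, 0, 8]
k=3: nums[3] = (8+4)%5 = 2 → [5, 1, 4, 2, 6, 0, 8]
k=4: nums[4] = (6+2)%5 = 3 → [5, 1, 4, 2, 3, 0, 8]
k=5: nums[5] = (0+3)%5 = 3 → [5, 1, 4, 2, 3, 3, 8]
k=6: nums[6] = (8+3)%5 = 1 → [5, 1, 4, 2, 3, 3, 1]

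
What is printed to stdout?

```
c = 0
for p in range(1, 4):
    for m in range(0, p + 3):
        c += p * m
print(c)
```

p=1,m=0: c = 0+0 = 0
p=1,m=1: c = 0+1 = 1
p=1,m=2: c = 1+2 = 3
p=1,m=3: c = 3+3 = 6
p=2,m=0: c = 6+0 = 6
p=2,m=1: c = 6+2 = 8
p=2,m=2: c = 8+4 = 12
p=2,m=3: c = 12+6 = 18
p=2,m=4: c = 18+8 = 26
p=3,m=0: c = 26+0 = 26
p=3,m=1: c = 26+3 = 29
p=3,m=2: c = 29+6 = 35
p=3,m=3: c = 35+9 = 44
p=3,m=4: c = 44+12 = 56
p=3,m=5: c = 56+15 = 71

71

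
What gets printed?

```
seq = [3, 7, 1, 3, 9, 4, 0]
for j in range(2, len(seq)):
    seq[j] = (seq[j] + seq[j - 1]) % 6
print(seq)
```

[3, 7, 2, 5, 2, 0, 0]

j=2: seq[2] = (1+7)%6 = 2 → [3, 7, 2, 3, 9, 4, 0]
j=3: seq[3] = (3+2)%6 = 5 → [3, 7, 2, 5, 9, 4, 0]
j=4: seq[4] = (9+5)%6 = 2 → [3, 7, 2, 5, 2, 4, 0]
j=5: seq[5] = (4+2)%6 = 0 → [3, 7, 2, 5, 2, 0, 0]
j=6: seq[6] = (0+0)%6 = 0 → [3, 7, 2, 5, 2, 0, 0]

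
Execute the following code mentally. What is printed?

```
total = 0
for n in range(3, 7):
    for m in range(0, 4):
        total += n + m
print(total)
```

96

n=3,m=0: total = 0+3 = 3
n=3,m=1: total = 3+4 = 7
n=3,m=2: total = 7+5 = 12
n=3,m=3: total = 12+6 = 18
n=4,m=0: total = 18+4 = 22
n=4,m=1: total = 22+5 = 27
n=4,m=2: total = 27+6 = 33
n=4,m=3: total = 33+7 = 40
n=5,m=0: total = 40+5 = 45
n=5,m=1: total = 45+6 = 51
n=5,m=2: total = 51+7 = 58
n=5,m=3: total = 58+8 = 66
n=6,m=0: total = 66+6 = 72
n=6,m=1: total = 72+7 = 79
n=6,m=2: total = 79+8 = 87
n=6,m=3: total = 87+9 = 96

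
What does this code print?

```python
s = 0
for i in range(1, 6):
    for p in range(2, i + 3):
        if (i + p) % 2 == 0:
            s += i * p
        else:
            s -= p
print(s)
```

i=1,p=2: odd sum, s = 0-2 = -2
i=1,p=3: even sum, s = (-2)+3 = 1
i=2,p=2: even sum, s = 1+4 = 5
i=2,p=3: odd sum, s = 5-3 = 2
i=2,p=4: even sum, s = 2+8 = 10
i=3,p=2: odd sum, s = 10-2 = 8
i=3,p=3: even sum, s = 8+9 = 17
i=3,p=4: odd sum, s = 17-4 = 13
i=3,p=5: even sum, s = 13+15 = 28
i=4,p=2: even sum, s = 28+8 = 36
i=4,p=3: odd sum, s = 36-3 = 33
i=4,p=4: even sum, s = 33+16 = 49
i=4,p=5: odd sum, s = 49-5 = 44
i=4,p=6: even sum, s = 44+24 = 68
i=5,p=2: odd sum, s = 68-2 = 66
i=5,p=3: even sum, s = 66+15 = 81
i=5,p=4: odd sum, s = 81-4 = 77
i=5,p=5: even sum, s = 77+25 = 102
i=5,p=6: odd sum, s = 102-6 = 96
i=5,p=7: even sum, s = 96+35 = 131

131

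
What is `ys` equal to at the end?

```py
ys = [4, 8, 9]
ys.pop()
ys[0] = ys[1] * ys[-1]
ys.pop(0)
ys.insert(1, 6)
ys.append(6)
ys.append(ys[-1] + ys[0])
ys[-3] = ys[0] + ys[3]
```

pop() removes 9 → [4, 8]
ys[0] = ys[1]*ys[-1] = 8*8 = 64 → [64, 8]
pop(0) removes 64 → [8]
insert 6 at 1 → [8, 6]
append 6 → [8, 6, 6]
append ys[-1]+ys[0] = 6+8 = 14 → [8, 6, 6, 14]
ys[-3] = ys[0]+ys[3] = 8+14 = 22 → [8, 22, 6, 14]

[8, 22, 6, 14]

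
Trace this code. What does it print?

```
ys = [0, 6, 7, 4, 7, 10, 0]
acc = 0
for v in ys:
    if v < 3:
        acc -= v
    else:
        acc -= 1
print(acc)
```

-5

v=0: <3, acc = 0-0 = 0
v=6: not <3, acc = 0-1 = -1
v=7: not <3, acc = (-1)-1 = -2
v=4: not <3, acc = (-2)-1 = -3
v=7: not <3, acc = (-3)-1 = -4
v=10: not <3, acc = (-4)-1 = -5
v=0: <3, acc = (-5)-0 = -5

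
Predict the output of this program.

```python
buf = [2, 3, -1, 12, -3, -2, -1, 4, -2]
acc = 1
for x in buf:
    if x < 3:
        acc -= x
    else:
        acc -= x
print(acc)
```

-11

x=2: <3, acc = 1-2 = -1
x=3: not <3, acc = (-1)-3 = -4
x=-1: <3, acc = (-4)-(-1) = -3
x=12: not <3, acc = (-3)-12 = -15
x=-3: <3, acc = (-15)-(-3) = -12
x=-2: <3, acc = (-12)-(-2) = -10
x=-1: <3, acc = (-10)-(-1) = -9
x=4: not <3, acc = (-9)-4 = -13
x=-2: <3, acc = (-13)-(-2) = -11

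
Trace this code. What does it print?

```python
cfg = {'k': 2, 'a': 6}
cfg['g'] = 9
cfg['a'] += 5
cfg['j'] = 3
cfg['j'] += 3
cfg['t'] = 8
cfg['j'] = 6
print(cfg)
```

{'k': 2, 'a': 11, 'g': 9, 'j': 6, 't': 8}

cfg['g'] = 9 → {'k': 2, 'a': 6, 'g': 9}
cfg['a'] = 6+5 = 11 → {'k': 2, 'a': 11, 'g': 9}
cfg['j'] = 3 → {'k': 2, 'a': 11, 'g': 9, 'j': 3}
cfg['j'] = 3+3 = 6 → {'k': 2, 'a': 11, 'g': 9, 'j': 6}
cfg['t'] = 8 → {'k': 2, 'a': 11, 'g': 9, 'j': 6, 't': 8}
cfg['j'] = 6 → {'k': 2, 'a': 11, 'g': 9, 'j': 6, 't': 8}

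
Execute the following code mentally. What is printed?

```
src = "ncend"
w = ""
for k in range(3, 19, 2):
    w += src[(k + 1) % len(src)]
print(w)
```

dcnnedcn

k=3: add src[4]='d' → 'd'
k=5: add src[1]='c' → 'dc'
k=7: add src[3]='n' → 'dcn'
k=9: add src[0]='n' → 'dcnn'
k=11: add src[2]='e' → 'dcnne'
k=13: add src[4]='d' → 'dcnned'
k=15: add src[1]='c' → 'dcnnedc'
k=17: add src[3]='n' → 'dcnnedcn'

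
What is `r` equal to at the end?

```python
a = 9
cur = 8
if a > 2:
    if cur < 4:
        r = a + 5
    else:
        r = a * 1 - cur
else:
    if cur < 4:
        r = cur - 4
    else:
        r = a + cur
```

1

a=9, cur=8
a > 2 is True; cur < 4 is False
→ r = a * 1 - cur = 1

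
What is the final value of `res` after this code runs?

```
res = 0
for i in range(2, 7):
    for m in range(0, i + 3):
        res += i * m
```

505

i=2,m=0: res = 0+0 = 0
i=2,m=1: res = 0+2 = 2
i=2,m=2: res = 2+4 = 6
i=2,m=3: res = 6+6 = 12
i=2,m=4: res = 12+8 = 20
i=3,m=0: res = 20+0 = 20
i=3,m=1: res = 20+3 = 23
i=3,m=2: res = 23+6 = 29
i=3,m=3: res = 29+9 = 38
i=3,m=4: res = 38+12 = 50
i=3,m=5: res = 50+15 = 65
i=4,m=0: res = 65+0 = 65
i=4,m=1: res = 65+4 = 69
i=4,m=2: res = 69+8 = 77
i=4,m=3: res = 77+12 = 89
i=4,m=4: res = 89+16 = 105
i=4,m=5: res = 105+20 = 125
i=4,m=6: res = 125+24 = 149
i=5,m=0: res = 149+0 = 149
i=5,m=1: res = 149+5 = 154
i=5,m=2: res = 154+10 = 164
i=5,m=3: res = 164+15 = 179
i=5,m=4: res = 179+20 = 199
i=5,m=5: res = 199+25 = 224
i=5,m=6: res = 224+30 = 254
i=5,m=7: res = 254+35 = 289
i=6,m=0: res = 289+0 = 289
i=6,m=1: res = 289+6 = 295
i=6,m=2: res = 295+12 = 307
i=6,m=3: res = 307+18 = 325
i=6,m=4: res = 325+24 = 349
i=6,m=5: res = 349+30 = 379
i=6,m=6: res = 379+36 = 415
i=6,m=7: res = 415+42 = 457
i=6,m=8: res = 457+48 = 505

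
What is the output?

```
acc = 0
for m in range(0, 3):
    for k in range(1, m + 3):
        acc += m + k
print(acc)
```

30

m=0,k=1: acc = 0+1 = 1
m=0,k=2: acc = 1+2 = 3
m=1,k=1: acc = 3+2 = 5
m=1,k=2: acc = 5+3 = 8
m=1,k=3: acc = 8+4 = 12
m=2,k=1: acc = 12+3 = 15
m=2,k=2: acc = 15+4 = 19
m=2,k=3: acc = 19+5 = 24
m=2,k=4: acc = 24+6 = 30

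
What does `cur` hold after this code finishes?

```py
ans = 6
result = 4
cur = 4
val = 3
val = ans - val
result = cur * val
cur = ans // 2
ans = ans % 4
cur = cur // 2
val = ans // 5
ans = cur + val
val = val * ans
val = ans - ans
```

1

val = 6-3 = 3
result = 4*3 = 12
cur = 6//2 = 3
ans = 6%4 = 2
cur = 3//2 = 1
val = 2//5 = 0
ans = 1+0 = 1
val = 0*1 = 0
val = 1-1 = 0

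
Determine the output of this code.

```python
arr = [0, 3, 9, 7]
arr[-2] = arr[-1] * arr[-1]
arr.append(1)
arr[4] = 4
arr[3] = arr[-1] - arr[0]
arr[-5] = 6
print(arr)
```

[6, 3, 49, 4, 4]

arr[-2] = arr[-1]*arr[-1] = 7*7 = 49 → [0, 3, 49, 7]
append 1 → [0, 3, 49, 7, 1]
arr[4] = 4 → [0, 3, 49, 7, 4]
arr[3] = arr[-1]-arr[0] = 4-0 = 4 → [0, 3, 49, 4, 4]
arr[-5] = 6 → [6, 3, 49, 4, 4]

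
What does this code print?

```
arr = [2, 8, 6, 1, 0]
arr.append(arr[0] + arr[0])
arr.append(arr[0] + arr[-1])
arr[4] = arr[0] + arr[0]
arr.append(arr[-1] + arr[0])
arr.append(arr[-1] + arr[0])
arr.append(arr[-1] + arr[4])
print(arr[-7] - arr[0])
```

append arr[0]+arr[0] = 2+2 = 4 → [2, 8, 6, 1, 0, 4]
append arr[0]+arr[-1] = 2+4 = 6 → [2, 8, 6, 1, 0, 4, 6]
arr[4] = arr[0]+arr[0] = 2+2 = 4 → [2, 8, 6, 1, 4, 4, 6]
append arr[-1]+arr[0] = 6+2 = 8 → [2, 8, 6, 1, 4, 4, 6, 8]
append arr[-1]+arr[0] = 8+2 = 10 → [2, 8, 6, 1, 4, 4, 6, 8, 10]
append arr[-1]+arr[4] = 10+4 = 14 → [2, 8, 6, 1, 4, 4, 6, 8, 10, 14]
arr[-7]-arr[0] = 1-2 = -1

-1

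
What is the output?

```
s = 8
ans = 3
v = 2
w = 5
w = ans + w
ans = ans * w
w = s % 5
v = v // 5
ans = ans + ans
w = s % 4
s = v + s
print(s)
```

8

w = 3+5 = 8
ans = 3*8 = 24
w = 8%5 = 3
v = 2//5 = 0
ans = 24+24 = 48
w = 8%4 = 0
s = 0+8 = 8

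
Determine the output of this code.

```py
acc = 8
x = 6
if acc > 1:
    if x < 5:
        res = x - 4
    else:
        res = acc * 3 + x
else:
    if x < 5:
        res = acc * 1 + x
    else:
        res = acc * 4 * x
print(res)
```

acc=8, x=6
acc > 1 is True; x < 5 is False
→ res = acc * 3 + x = 30

30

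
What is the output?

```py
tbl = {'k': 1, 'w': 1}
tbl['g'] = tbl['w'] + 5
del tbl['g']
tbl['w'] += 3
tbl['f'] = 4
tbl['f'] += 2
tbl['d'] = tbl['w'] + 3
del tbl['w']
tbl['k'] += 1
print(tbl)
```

{'k': 2, 'f': 6, 'd': 7}

tbl['g'] = tbl['w']+5 = 6 → {'k': 1, 'w': 1, 'g': 6}
del 'g' → {'k': 1, 'w': 1}
tbl['w'] = 1+3 = 4 → {'k': 1, 'w': 4}
tbl['f'] = 4 → {'k': 1, 'w': 4, 'f': 4}
tbl['f'] = 4+2 = 6 → {'k': 1, 'w': 4, 'f': 6}
tbl['d'] = tbl['w']+3 = 7 → {'k': 1, 'w': 4, 'f': 6, 'd': 7}
del 'w' → {'k': 1, 'f': 6, 'd': 7}
tbl['k'] = 1+1 = 2 → {'k': 2, 'f': 6, 'd': 7}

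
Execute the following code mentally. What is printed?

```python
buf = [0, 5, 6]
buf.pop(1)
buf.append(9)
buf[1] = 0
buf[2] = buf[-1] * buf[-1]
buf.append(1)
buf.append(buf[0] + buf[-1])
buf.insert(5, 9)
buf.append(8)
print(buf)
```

pop(1) removes 5 → [0, 6]
append 9 → [0, 6, 9]
buf[1] = 0 → [0, 0, 9]
buf[2] = buf[-1]*buf[-1] = 9*9 = 81 → [0, 0, 81]
append 1 → [0, 0, 81, 1]
append buf[0]+buf[-1] = 0+1 = 1 → [0, 0, 81, 1, 1]
insert 9 at 5 → [0, 0, 81, 1, 1, 9]
append 8 → [0, 0, 81, 1, 1, 9, 8]

[0, 0, 81, 1, 1, 9, 8]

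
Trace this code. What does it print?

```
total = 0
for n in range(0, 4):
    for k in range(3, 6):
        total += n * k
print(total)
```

n=0,k=3: total = 0+0 = 0
n=0,k=4: total = 0+0 = 0
n=0,k=5: total = 0+0 = 0
n=1,k=3: total = 0+3 = 3
n=1,k=4: total = 3+4 = 7
n=1,k=5: total = 7+5 = 12
n=2,k=3: total = 12+6 = 18
n=2,k=4: total = 18+8 = 26
n=2,k=5: total = 26+10 = 36
n=3,k=3: total = 36+9 = 45
n=3,k=4: total = 45+12 = 57
n=3,k=5: total = 57+15 = 72

72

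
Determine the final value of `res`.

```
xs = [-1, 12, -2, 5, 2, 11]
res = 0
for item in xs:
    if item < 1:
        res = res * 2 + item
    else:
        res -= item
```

item=-1: <1, res = 0*2+(-1) = -1
item=12: not <1, res = (-1)-12 = -13
item=-2: <1, res = (-13)*2+(-2) = -28
item=5: not <1, res = (-28)-5 = -33
item=2: not <1, res = (-33)-2 = -35
item=11: not <1, res = (-35)-11 = -46

-46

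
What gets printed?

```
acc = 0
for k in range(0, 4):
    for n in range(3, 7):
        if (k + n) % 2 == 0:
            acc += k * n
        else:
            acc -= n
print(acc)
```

16

k=0,n=3: odd sum, acc = 0-3 = -3
k=0,n=4: even sum, acc = (-3)+0 = -3
k=0,n=5: odd sum, acc = (-3)-5 = -8
k=0,n=6: even sum, acc = (-8)+0 = -8
k=1,n=3: even sum, acc = (-8)+3 = -5
k=1,n=4: odd sum, acc = (-5)-4 = -9
k=1,n=5: even sum, acc = (-9)+5 = -4
k=1,n=6: odd sum, acc = (-4)-6 = -10
k=2,n=3: odd sum, acc = (-10)-3 = -13
k=2,n=4: even sum, acc = (-13)+8 = -5
k=2,n=5: odd sum, acc = (-5)-5 = -10
k=2,n=6: even sum, acc = (-10)+12 = 2
k=3,n=3: even sum, acc = 2+9 = 11
k=3,n=4: odd sum, acc = 11-4 = 7
k=3,n=5: even sum, acc = 7+15 = 22
k=3,n=6: odd sum, acc = 22-6 = 16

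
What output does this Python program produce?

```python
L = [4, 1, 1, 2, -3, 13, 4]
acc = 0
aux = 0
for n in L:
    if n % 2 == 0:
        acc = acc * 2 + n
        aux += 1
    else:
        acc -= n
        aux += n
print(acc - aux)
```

n=4: even, acc = 0*2+4 = 4; aux=1
n=1: not even, acc = 4-1 = 3; aux=2
n=1: not even, acc = 3-1 = 2; aux=3
n=2: even, acc = 2*2+2 = 6; aux=4
n=-3: not even, acc = 6-(-3) = 9; aux=1
n=13: not even, acc = 9-13 = -4; aux=14
n=4: even, acc = (-4)*2+4 = -4; aux=15
acc-aux = (-4)-15 = -19

-19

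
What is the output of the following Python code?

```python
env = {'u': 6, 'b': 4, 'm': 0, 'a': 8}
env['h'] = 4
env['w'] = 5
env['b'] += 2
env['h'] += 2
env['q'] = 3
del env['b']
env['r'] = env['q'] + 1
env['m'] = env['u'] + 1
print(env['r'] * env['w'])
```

20

env['h'] = 4 → {'u': 6, 'b': 4, 'm': 0, 'a': 8, 'h': 4}
env['w'] = 5 → {'u': 6, 'b': 4, 'm': 0, 'a': 8, 'h': 4, 'w': 5}
env['b'] = 4+2 = 6 → {'u': 6, 'b': 6, 'm': 0, 'a': 8, 'h': 4, 'w': 5}
env['h'] = 4+2 = 6 → {'u': 6, 'b': 6, 'm': 0, 'a': 8, 'h': 6, 'w': 5}
env['q'] = 3 → {'u': 6, 'b': 6, 'm': 0, 'a': 8, 'h': 6, 'w': 5, 'q': 3}
del 'b' → {'u': 6, 'm': 0, 'a': 8, 'h': 6, 'w': 5, 'q': 3}
env['r'] = env['q']+1 = 4 → {'u': 6, 'm': 0, 'a': 8, 'h': 6, 'w': 5, 'q': 3, 'r': 4}
env['m'] = env['u']+1 = 7 → {'u': 6, 'm': 7, 'a': 8, 'h': 6, 'w': 5, 'q': 3, 'r': 4}
env['r']*env['w'] = 4*5 = 20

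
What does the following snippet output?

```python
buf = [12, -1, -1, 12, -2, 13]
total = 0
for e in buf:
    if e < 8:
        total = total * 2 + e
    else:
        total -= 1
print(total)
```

e=12: not <8, total = 0-1 = -1
e=-1: <8, total = (-1)*2+(-1) = -3
e=-1: <8, total = (-3)*2+(-1) = -7
e=12: not <8, total = (-7)-1 = -8
e=-2: <8, total = (-8)*2+(-2) = -18
e=13: not <8, total = (-18)-1 = -19

-19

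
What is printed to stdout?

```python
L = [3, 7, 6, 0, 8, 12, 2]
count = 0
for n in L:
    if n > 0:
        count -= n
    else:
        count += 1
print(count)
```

n=3: >0, count = 0-3 = -3
n=7: >0, count = (-3)-7 = -10
n=6: >0, count = (-10)-6 = -16
n=0: not >0, count = (-16)+1 = -15
n=8: >0, count = (-15)-8 = -23
n=12: >0, count = (-23)-12 = -35
n=2: >0, count = (-35)-2 = -37

-37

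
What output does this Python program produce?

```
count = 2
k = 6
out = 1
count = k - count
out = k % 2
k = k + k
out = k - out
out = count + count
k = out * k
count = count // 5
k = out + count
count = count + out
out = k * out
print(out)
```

count = 6-2 = 4
out = 6%2 = 0
k = 6+6 = 12
out = 12-0 = 12
out = 4+4 = 8
k = 8*12 = 96
count = 4//5 = 0
k = 8+0 = 8
count = 0+8 = 8
out = 8*8 = 64

64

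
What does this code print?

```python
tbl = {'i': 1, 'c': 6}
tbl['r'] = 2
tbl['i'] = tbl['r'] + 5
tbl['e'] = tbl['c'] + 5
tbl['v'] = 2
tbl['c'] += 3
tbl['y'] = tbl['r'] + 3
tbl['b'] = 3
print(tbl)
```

tbl['r'] = 2 → {'i': 1, 'c': 6, 'r': 2}
tbl['i'] = tbl['r']+5 = 7 → {'i': 7, 'c': 6, 'r': 2}
tbl['e'] = tbl['c']+5 = 11 → {'i': 7, 'c': 6, 'r': 2, 'e': 11}
tbl['v'] = 2 → {'i': 7, 'c': 6, 'r': 2, 'e': 11, 'v': 2}
tbl['c'] = 6+3 = 9 → {'i': 7, 'c': 9, 'r': 2, 'e': 11, 'v': 2}
tbl['y'] = tbl['r']+3 = 5 → {'i': 7, 'c': 9, 'r': 2, 'e': 11, 'v': 2, 'y': 5}
tbl['b'] = 3 → {'i': 7, 'c': 9, 'r': 2, 'e': 11, 'v': 2, 'y': 5, 'b': 3}

{'i': 7, 'c': 9, 'r': 2, 'e': 11, 'v': 2, 'y': 5, 'b': 3}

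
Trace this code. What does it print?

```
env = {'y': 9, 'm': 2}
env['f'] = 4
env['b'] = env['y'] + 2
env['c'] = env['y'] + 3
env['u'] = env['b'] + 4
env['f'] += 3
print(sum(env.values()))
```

env['f'] = 4 → {'y': 9, 'm': 2, 'f': 4}
env['b'] = env['y']+2 = 11 → {'y': 9, 'm': 2, 'f': 4, 'b': 11}
env['c'] = env['y']+3 = 12 → {'y': 9, 'm': 2, 'f': 4, 'b': 11, 'c': 12}
env['u'] = env['b']+4 = 15 → {'y': 9, 'm': 2, 'f': 4, 'b': 11, 'c': 12, 'u': 15}
env['f'] = 4+3 = 7 → {'y': 9, 'm': 2, 'f': 7, 'b': 11, 'c': 12, 'u': 15}
sum of values = 56

56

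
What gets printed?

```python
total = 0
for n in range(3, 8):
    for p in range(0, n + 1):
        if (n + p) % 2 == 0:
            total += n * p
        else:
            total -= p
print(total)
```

232

n=3,p=0: odd sum, total = 0-0 = 0
n=3,p=1: even sum, total = 0+3 = 3
n=3,p=2: odd sum, total = 3-2 = 1
n=3,p=3: even sum, total = 1+9 = 10
n=4,p=0: even sum, total = 10+0 = 10
n=4,p=1: odd sum, total = 10-1 = 9
n=4,p=2: even sum, total = 9+8 = 17
n=4,p=3: odd sum, total = 17-3 = 14
n=4,p=4: even sum, total = 14+16 = 30
n=5,p=0: odd sum, total = 30-0 = 30
n=5,p=1: even sum, total = 30+5 = 35
n=5,p=2: odd sum, total = 35-2 = 33
n=5,p=3: even sum, total = 33+15 = 48
n=5,p=4: odd sum, total = 48-4 = 44
n=5,p=5: even sum, total = 44+25 = 69
n=6,p=0: even sum, total = 69+0 = 69
n=6,p=1: odd sum, total = 69-1 = 68
n=6,p=2: even sum, total = 68+12 = 80
n=6,p=3: odd sum, total = 80-3 = 77
n=6,p=4: even sum, total = 77+24 = 101
n=6,p=5: odd sum, total = 101-5 = 96
n=6,p=6: even sum, total = 96+36 = 132
n=7,p=0: odd sum, total = 132-0 = 132
n=7,p=1: even sum, total = 132+7 = 139
n=7,p=2: odd sum, total = 139-2 = 137
n=7,p=3: even sum, total = 137+21 = 158
n=7,p=4: odd sum, total = 158-4 = 154
n=7,p=5: even sum, total = 154+35 = 189
n=7,p=6: odd sum, total = 189-6 = 183
n=7,p=7: even sum, total = 183+49 = 232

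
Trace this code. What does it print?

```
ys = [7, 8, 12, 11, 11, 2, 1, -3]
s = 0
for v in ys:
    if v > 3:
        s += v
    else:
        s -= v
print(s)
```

49

v=7: >3, s = 0+7 = 7
v=8: >3, s = 7+8 = 15
v=12: >3, s = 15+12 = 27
v=11: >3, s = 27+11 = 38
v=11: >3, s = 38+11 = 49
v=2: not >3, s = 49-2 = 47
v=1: not >3, s = 47-1 = 46
v=-3: not >3, s = 46-(-3) = 49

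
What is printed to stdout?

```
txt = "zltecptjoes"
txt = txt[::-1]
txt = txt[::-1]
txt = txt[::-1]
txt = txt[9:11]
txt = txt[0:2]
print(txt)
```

reverse → 'seojtpcetlz'
reverse → 'zltecptjoes'
reverse → 'seojtpcetlz'
slice [9:11] → 'lz'
slice [0:2] → 'lz'

lz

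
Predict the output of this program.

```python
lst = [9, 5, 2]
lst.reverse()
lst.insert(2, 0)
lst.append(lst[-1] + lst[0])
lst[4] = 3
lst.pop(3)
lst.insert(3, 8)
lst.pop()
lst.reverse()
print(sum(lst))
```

reverse → [2, 5, 9]
insert 0 at 2 → [2, 5, 0, 9]
append lst[-1]+lst[0] = 9+2 = 11 → [2, 5, 0, 9, 11]
lst[4] = 3 → [2, 5, 0, 9, 3]
pop(3) removes 9 → [2, 5, 0, 3]
insert 8 at 3 → [2, 5, 0, 8, 3]
pop() removes 3 → [2, 5, 0, 8]
reverse → [8, 0, 5, 2]
sum = 15

15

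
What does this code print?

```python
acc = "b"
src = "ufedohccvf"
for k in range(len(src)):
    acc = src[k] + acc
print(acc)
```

k=0: prepend 'u' → 'ub'
k=1: prepend 'f' → 'fub'
k=2: prepend 'e' → 'efub'
k=3: prepend 'd' → 'defub'
k=4: prepend 'o' → 'odefub'
k=5: prepend 'h' → 'hodefub'
k=6: prepend 'c' → 'chodefub'
k=7: prepend 'c' → 'cchodefub'
k=8: prepend 'v' → 'vcchodefub'
k=9: prepend 'f' → 'fvcchodefub'

fvcchodefub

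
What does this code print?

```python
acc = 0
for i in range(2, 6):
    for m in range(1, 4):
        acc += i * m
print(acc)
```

i=2,m=1: acc = 0+2 = 2
i=2,m=2: acc = 2+4 = 6
i=2,m=3: acc = 6+6 = 12
i=3,m=1: acc = 12+3 = 15
i=3,m=2: acc = 15+6 = 21
i=3,m=3: acc = 21+9 = 30
i=4,m=1: acc = 30+4 = 34
i=4,m=2: acc = 34+8 = 42
i=4,m=3: acc = 42+12 = 54
i=5,m=1: acc = 54+5 = 59
i=5,m=2: acc = 59+10 = 69
i=5,m=3: acc = 69+15 = 84

84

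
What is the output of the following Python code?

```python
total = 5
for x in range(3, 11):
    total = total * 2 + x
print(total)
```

x=3: total = 5*2+3 = 13
x=4: total = 13*2+4 = 30
x=5: total = 30*2+5 = 65
x=6: total = 65*2+6 = 136
x=7: total = 136*2+7 = 279
x=8: total = 279*2+8 = 566
x=9: total = 566*2+9 = 1141
x=10: total = 1141*2+10 = 2292

2292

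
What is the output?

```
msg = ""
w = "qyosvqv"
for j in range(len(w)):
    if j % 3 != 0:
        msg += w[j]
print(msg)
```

j=0: skip
j=1: add 'y' → 'y'
j=2: add 'o' → 'yo'
j=3: skip
j=4: add 'v' → 'yov'
j=5: add 'q' → 'yovq'
j=6: skip

yovq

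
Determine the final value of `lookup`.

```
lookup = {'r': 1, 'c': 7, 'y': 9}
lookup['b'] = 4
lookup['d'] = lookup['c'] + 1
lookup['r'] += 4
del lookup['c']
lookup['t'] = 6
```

lookup['b'] = 4 → {'r': 1, 'c': 7, 'y': 9, 'b': 4}
lookup['d'] = lookup['c']+1 = 8 → {'r': 1, 'c': 7, 'y': 9, 'b': 4, 'd': 8}
lookup['r'] = 1+4 = 5 → {'r': 5, 'c': 7, 'y': 9, 'b': 4, 'd': 8}
del 'c' → {'r': 5, 'y': 9, 'b': 4, 'd': 8}
lookup['t'] = 6 → {'r': 5, 'y': 9, 'b': 4, 'd': 8, 't': 6}

{'r': 5, 'y': 9, 'b': 4, 'd': 8, 't': 6}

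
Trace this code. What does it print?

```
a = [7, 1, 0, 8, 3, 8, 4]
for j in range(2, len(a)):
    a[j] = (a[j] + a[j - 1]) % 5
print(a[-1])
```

4

j=2: a[2] = (0+1)%5 = 1 → [7, 1, 1, 8, 3, 8, 4]
j=3: a[3] = (8+1)%5 = 4 → [7, 1, 1, 4, 3, 8, 4]
j=4: a[4] = (3+4)%5 = 2 → [7, 1, 1, 4, 2, 8, 4]
j=5: a[5] = (8+2)%5 = 0 → [7, 1, 1, 4, 2, 0, 4]
j=6: a[6] = (4+0)%5 = 4 → [7, 1, 1, 4, 2, 0, 4]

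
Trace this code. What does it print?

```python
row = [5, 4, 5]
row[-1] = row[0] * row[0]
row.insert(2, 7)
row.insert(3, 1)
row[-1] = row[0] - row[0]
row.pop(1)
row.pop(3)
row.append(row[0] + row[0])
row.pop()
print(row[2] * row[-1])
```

row[-1] = row[0]*row[0] = 5*5 = 25 → [5, 4, 25]
insert 7 at 2 → [5, 4, 7, 25]
insert 1 at 3 → [5, 4, 7, 1, 25]
row[-1] = row[0]-row[0] = 5-5 = 0 → [5, 4, 7, 1, 0]
pop(1) removes 4 → [5, 7, 1, 0]
pop(3) removes 0 → [5, 7, 1]
append row[0]+row[0] = 5+5 = 10 → [5, 7, 1, 10]
pop() removes 10 → [5, 7, 1]
row[2]*row[-1] = 1*1 = 1

1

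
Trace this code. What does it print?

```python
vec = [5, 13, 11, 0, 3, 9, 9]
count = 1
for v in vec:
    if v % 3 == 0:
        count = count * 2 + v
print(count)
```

55

v=5: not %3==0
v=13: not %3==0
v=11: not %3==0
v=0: %3==0, count = 1*2+0 = 2
v=3: %3==0, count = 2*2+3 = 7
v=9: %3==0, count = 7*2+9 = 23
v=9: %3==0, count = 23*2+9 = 55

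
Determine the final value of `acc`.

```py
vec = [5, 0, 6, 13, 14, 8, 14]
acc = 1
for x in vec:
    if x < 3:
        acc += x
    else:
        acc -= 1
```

x=5: not <3, acc = 1-1 = 0
x=0: <3, acc = 0+0 = 0
x=6: not <3, acc = 0-1 = -1
x=13: not <3, acc = (-1)-1 = -2
x=14: not <3, acc = (-2)-1 = -3
x=8: not <3, acc = (-3)-1 = -4
x=14: not <3, acc = (-4)-1 = -5

-5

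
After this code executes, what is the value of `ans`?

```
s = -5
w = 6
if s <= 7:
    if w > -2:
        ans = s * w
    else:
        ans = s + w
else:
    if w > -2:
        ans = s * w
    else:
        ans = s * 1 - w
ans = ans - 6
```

s=-5, w=6
s <= 7 is True; w > -2 is True
→ ans = s * w = -30
ans = (-30)-6 = -36

-36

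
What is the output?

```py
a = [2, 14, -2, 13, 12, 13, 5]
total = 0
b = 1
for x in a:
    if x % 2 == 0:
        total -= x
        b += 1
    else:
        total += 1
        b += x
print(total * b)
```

-828

x=2: even, total = 0-2 = -2; b=2
x=14: even, total = (-2)-14 = -16; b=3
x=-2: even, total = (-16)-(-2) = -14; b=4
x=13: not even, total = (-14)+1 = -13; b=17
x=12: even, total = (-13)-12 = -25; b=18
x=13: not even, total = (-25)+1 = -24; b=31
x=5: not even, total = (-24)+1 = -23; b=36
total*b = (-23)*36 = -828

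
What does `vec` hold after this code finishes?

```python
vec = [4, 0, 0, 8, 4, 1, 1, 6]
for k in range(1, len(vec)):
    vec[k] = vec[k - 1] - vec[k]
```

[4, 4, 4, -4, -8, -9, -10, -16]

k=1: vec[1] = 4-0 = 4 → [4, 4, 0, 8, 4, 1, 1, 6]
k=2: vec[2] = 4-0 = 4 → [4, 4, 4, 8, 4, 1, 1, 6]
k=3: vec[3] = 4-8 = -4 → [4, 4, 4, -4, 4, 1, 1, 6]
k=4: vec[4] = (-4)-4 = -8 → [4, 4, 4, -4, -8, 1, 1, 6]
k=5: vec[5] = (-8)-1 = -9 → [4, 4, 4, -4, -8, -9, 1, 6]
k=6: vec[6] = (-9)-1 = -10 → [4, 4, 4, -4, -8, -9, -10, 6]
k=7: vec[7] = (-10)-6 = -16 → [4, 4, 4, -4, -8, -9, -10, -16]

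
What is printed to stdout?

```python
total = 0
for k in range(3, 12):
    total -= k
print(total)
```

-63

k=3: total = 0-3 = -3
k=4: total = (-3)-4 = -7
k=5: total = (-7)-5 = -12
k=6: total = (-12)-6 = -18
k=7: total = (-18)-7 = -25
k=8: total = (-25)-8 = -33
k=9: total = (-33)-9 = -42
k=10: total = (-42)-10 = -52
k=11: total = (-52)-11 = -63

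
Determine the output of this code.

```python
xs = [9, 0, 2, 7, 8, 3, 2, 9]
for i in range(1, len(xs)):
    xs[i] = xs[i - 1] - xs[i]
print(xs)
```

i=1: xs[1] = 9-0 = 9 → [9, 9, 2, 7, 8, 3, 2, 9]
i=2: xs[2] = 9-2 = 7 → [9, 9, 7, 7, 8, 3, 2, 9]
i=3: xs[3] = 7-7 = 0 → [9, 9, 7, 0, 8, 3, 2, 9]
i=4: xs[4] = 0-8 = -8 → [9, 9, 7, 0, -8, 3, 2, 9]
i=5: xs[5] = (-8)-3 = -11 → [9, 9, 7, 0, -8, -11, 2, 9]
i=6: xs[6] = (-11)-2 = -13 → [9, 9, 7, 0, -8, -11, -13, 9]
i=7: xs[7] = (-13)-9 = -22 → [9, 9, 7, 0, -8, -11, -13, -22]

[9, 9, 7, 0, -8, -11, -13, -22]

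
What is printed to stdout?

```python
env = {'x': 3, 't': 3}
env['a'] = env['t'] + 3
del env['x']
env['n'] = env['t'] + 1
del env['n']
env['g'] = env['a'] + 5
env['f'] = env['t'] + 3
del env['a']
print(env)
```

env['a'] = env['t']+3 = 6 → {'x': 3, 't': 3, 'a': 6}
del 'x' → {'t': 3, 'a': 6}
env['n'] = env['t']+1 = 4 → {'t': 3, 'a': 6, 'n': 4}
del 'n' → {'t': 3, 'a': 6}
env['g'] = env['a']+5 = 11 → {'t': 3, 'a': 6, 'g': 11}
env['f'] = env['t']+3 = 6 → {'t': 3, 'a': 6, 'g': 11, 'f': 6}
del 'a' → {'t': 3, 'g': 11, 'f': 6}

{'t': 3, 'g': 11, 'f': 6}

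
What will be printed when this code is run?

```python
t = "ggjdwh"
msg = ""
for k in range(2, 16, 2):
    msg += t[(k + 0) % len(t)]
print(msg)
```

k=2: add t[2]='j' → 'j'
k=4: add t[4]='w' → 'jw'
k=6: add t[0]='g' → 'jwg'
k=8: add t[2]='j' → 'jwgj'
k=10: add t[4]='w' → 'jwgjw'
k=12: add t[0]='g' → 'jwgjwg'
k=14: add t[2]='j' → 'jwgjwgj'

jwgjwgj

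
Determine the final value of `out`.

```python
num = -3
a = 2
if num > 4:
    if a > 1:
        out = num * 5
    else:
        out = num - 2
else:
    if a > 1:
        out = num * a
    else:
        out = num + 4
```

-6

num=-3, a=2
num > 4 is False; a > 1 is True
→ out = num * a = -6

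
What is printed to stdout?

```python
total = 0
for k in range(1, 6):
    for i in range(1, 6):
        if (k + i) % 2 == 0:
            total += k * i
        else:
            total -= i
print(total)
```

k=1,i=1: even sum, total = 0+1 = 1
k=1,i=2: odd sum, total = 1-2 = -1
k=1,i=3: even sum, total = (-1)+3 = 2
k=1,i=4: odd sum, total = 2-4 = -2
k=1,i=5: even sum, total = (-2)+5 = 3
k=2,i=1: odd sum, total = 3-1 = 2
k=2,i=2: even sum, total = 2+4 = 6
k=2,i=3: odd sum, total = 6-3 = 3
k=2,i=4: even sum, total = 3+8 = 11
k=2,i=5: odd sum, total = 11-5 = 6
k=3,i=1: even sum, total = 6+3 = 9
k=3,i=2: odd sum, total = 9-2 = 7
k=3,i=3: even sum, total = 7+9 = 16
k=3,i=4: odd sum, total = 16-4 = 12
k=3,i=5: even sum, total = 12+15 = 27
k=4,i=1: odd sum, total = 27-1 = 26
k=4,i=2: even sum, total = 26+8 = 34
k=4,i=3: odd sum, total = 34-3 = 31
k=4,i=4: even sum, total = 31+16 = 47
k=4,i=5: odd sum, total = 47-5 = 42
k=5,i=1: even sum, total = 42+5 = 47
k=5,i=2: odd sum, total = 47-2 = 45
k=5,i=3: even sum, total = 45+15 = 60
k=5,i=4: odd sum, total = 60-4 = 56
k=5,i=5: even sum, total = 56+25 = 81

81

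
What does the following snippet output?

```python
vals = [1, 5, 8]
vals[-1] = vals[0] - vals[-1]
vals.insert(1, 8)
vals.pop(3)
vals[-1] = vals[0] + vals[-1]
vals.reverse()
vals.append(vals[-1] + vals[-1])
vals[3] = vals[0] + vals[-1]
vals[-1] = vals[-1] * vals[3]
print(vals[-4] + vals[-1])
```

70

vals[-1] = vals[0]-vals[-1] = 1-8 = -7 → [1, 5, -7]
insert 8 at 1 → [1, 8, 5, -7]
pop(3) removes -7 → [1, 8, 5]
vals[-1] = vals[0]+vals[-1] = 1+5 = 6 → [1, 8, 6]
reverse → [6, 8, 1]
append vals[-1]+vals[-1] = 1+1 = 2 → [6, 8, 1, 2]
vals[3] = vals[0]+vals[-1] = 6+2 = 8 → [6, 8, 1, 8]
vals[-1] = vals[-1]*vals[3] = 8*8 = 64 → [6, 8, 1, 64]
vals[-4]+vals[-1] = 6+64 = 70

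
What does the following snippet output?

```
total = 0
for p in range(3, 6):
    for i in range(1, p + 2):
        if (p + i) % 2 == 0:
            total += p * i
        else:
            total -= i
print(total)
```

p=3,i=1: even sum, total = 0+3 = 3
p=3,i=2: odd sum, total = 3-2 = 1
p=3,i=3: even sum, total = 1+9 = 10
p=3,i=4: odd sum, total = 10-4 = 6
p=4,i=1: odd sum, total = 6-1 = 5
p=4,i=2: even sum, total = 5+8 = 13
p=4,i=3: odd sum, total = 13-3 = 10
p=4,i=4: even sum, total = 10+16 = 26
p=4,i=5: odd sum, total = 26-5 = 21
p=5,i=1: even sum, total = 21+5 = 26
p=5,i=2: odd sum, total = 26-2 = 24
p=5,i=3: even sum, total = 24+15 = 39
p=5,i=4: odd sum, total = 39-4 = 35
p=5,i=5: even sum, total = 35+25 = 60
p=5,i=6: odd sum, total = 60-6 = 54

54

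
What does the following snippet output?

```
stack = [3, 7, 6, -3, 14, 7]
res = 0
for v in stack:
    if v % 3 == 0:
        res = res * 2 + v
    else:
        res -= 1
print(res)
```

15

v=3: %3==0, res = 0*2+3 = 3
v=7: not %3==0, res = 3-1 = 2
v=6: %3==0, res = 2*2+6 = 10
v=-3: %3==0, res = 10*2+(-3) = 17
v=14: not %3==0, res = 17-1 = 16
v=7: not %3==0, res = 16-1 = 15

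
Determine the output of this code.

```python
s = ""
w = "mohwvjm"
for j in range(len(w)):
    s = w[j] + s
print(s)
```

j=0: prepend 'm' → 'm'
j=1: prepend 'o' → 'om'
j=2: prepend 'h' → 'hom'
j=3: prepend 'w' → 'whom'
j=4: prepend 'v' → 'vwhom'
j=5: prepend 'j' → 'jvwhom'
j=6: prepend 'm' → 'mjvwhom'

mjvwhom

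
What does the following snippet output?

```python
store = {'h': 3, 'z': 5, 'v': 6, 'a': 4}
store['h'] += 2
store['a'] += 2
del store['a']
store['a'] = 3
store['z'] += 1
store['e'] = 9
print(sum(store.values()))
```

store['h'] = 3+2 = 5 → {'h': 5, 'z': 5, 'v': 6, 'a': 4}
store['a'] = 4+2 = 6 → {'h': 5, 'z': 5, 'v': 6, 'a': 6}
del 'a' → {'h': 5, 'z': 5, 'v': 6}
store['a'] = 3 → {'h': 5, 'z': 5, 'v': 6, 'a': 3}
store['z'] = 5+1 = 6 → {'h': 5, 'z': 6, 'v': 6, 'a': 3}
store['e'] = 9 → {'h': 5, 'z': 6, 'v': 6, 'a': 3, 'e': 9}
sum of values = 29

29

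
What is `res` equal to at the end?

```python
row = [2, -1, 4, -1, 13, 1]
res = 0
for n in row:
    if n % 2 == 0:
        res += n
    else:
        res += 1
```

n=2: even, res = 0+2 = 2
n=-1: not even, res = 2+1 = 3
n=4: even, res = 3+4 = 7
n=-1: not even, res = 7+1 = 8
n=13: not even, res = 8+1 = 9
n=1: not even, res = 9+1 = 10

10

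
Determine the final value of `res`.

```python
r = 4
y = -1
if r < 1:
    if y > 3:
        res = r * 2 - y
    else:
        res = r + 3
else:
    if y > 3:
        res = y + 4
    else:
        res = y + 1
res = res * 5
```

r=4, y=-1
r < 1 is False; y > 3 is False
→ res = y + 1 = 0
res = 0*5 = 0

0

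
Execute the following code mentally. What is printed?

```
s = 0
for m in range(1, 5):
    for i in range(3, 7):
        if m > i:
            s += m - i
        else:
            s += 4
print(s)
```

61

m=1,i=3: not 1>3, s = 0+4 = 4
m=1,i=4: not 1>4, s = 4+4 = 8
m=1,i=5: not 1>5, s = 8+4 = 12
m=1,i=6: not 1>6, s = 12+4 = 16
m=2,i=3: not 2>3, s = 16+4 = 20
m=2,i=4: not 2>4, s = 20+4 = 24
m=2,i=5: not 2>5, s = 24+4 = 28
m=2,i=6: not 2>6, s = 28+4 = 32
m=3,i=3: not 3>3, s = 32+4 = 36
m=3,i=4: not 3>4, s = 36+4 = 40
m=3,i=5: not 3>5, s = 40+4 = 44
m=3,i=6: not 3>6, s = 44+4 = 48
m=4,i=3: 4>3, s = 48+1 = 49
m=4,i=4: not 4>4, s = 49+4 = 53
m=4,i=5: not 4>5, s = 53+4 = 57
m=4,i=6: not 4>6, s = 57+4 = 61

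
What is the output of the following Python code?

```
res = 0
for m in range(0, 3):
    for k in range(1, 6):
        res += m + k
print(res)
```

m=0,k=1: res = 0+1 = 1
m=0,k=2: res = 1+2 = 3
m=0,k=3: res = 3+3 = 6
m=0,k=4: res = 6+4 = 10
m=0,k=5: res = 10+5 = 15
m=1,k=1: res = 15+2 = 17
m=1,k=2: res = 17+3 = 20
m=1,k=3: res = 20+4 = 24
m=1,k=4: res = 24+5 = 29
m=1,k=5: res = 29+6 = 35
m=2,k=1: res = 35+3 = 38
m=2,k=2: res = 38+4 = 42
m=2,k=3: res = 42+5 = 47
m=2,k=4: res = 47+6 = 53
m=2,k=5: res = 53+7 = 60

60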